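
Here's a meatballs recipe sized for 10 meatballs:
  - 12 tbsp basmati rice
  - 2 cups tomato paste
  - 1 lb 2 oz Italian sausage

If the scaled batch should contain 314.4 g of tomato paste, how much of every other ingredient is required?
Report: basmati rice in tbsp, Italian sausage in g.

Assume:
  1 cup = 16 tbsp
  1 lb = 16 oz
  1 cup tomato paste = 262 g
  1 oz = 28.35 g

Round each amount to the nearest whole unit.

The original recipe has 524 g of tomato paste, so the scaling factor is 314.4 ÷ 524 = 3/5 = 0.6.
basmati rice: 12 tbsp × 3/5 ≈ 7 tbsp
Italian sausage: (1 lb + 2 oz = 1.125 lb) × 3/5 × 16 oz/lb × 28.35 g/oz ≈ 306 g

basmati rice: 7 tbsp; Italian sausage: 306 g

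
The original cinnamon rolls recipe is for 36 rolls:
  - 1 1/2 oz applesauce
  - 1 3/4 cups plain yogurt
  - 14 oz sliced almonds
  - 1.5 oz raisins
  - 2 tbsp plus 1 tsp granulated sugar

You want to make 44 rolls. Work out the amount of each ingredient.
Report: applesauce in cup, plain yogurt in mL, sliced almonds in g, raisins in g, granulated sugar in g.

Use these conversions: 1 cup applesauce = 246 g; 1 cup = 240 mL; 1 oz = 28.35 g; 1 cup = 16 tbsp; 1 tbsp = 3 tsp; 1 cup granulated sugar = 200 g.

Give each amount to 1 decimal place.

applesauce: 0.2 cup; plain yogurt: 513.3 mL; sliced almonds: 485.1 g; raisins: 52.0 g; granulated sugar: 35.6 g

Scaling factor: 44/36 = 11/9.
applesauce: 1.5 oz × 11/9 × 28.35 g/oz ÷ 246 g/cup ≈ 0.2 cup
plain yogurt: 1.75 cup × 11/9 × 240 mL/cup ≈ 513.3 mL
sliced almonds: 14 oz × 11/9 × 28.35 g/oz = 485.1 g
raisins: 1.5 oz × 11/9 × 28.35 g/oz ≈ 52.0 g
granulated sugar: (2 tbsp + 1 tsp = 7/3 tbsp) × 11/9 ÷ 16 tbsp/cup × 200 g/cup ≈ 35.6 g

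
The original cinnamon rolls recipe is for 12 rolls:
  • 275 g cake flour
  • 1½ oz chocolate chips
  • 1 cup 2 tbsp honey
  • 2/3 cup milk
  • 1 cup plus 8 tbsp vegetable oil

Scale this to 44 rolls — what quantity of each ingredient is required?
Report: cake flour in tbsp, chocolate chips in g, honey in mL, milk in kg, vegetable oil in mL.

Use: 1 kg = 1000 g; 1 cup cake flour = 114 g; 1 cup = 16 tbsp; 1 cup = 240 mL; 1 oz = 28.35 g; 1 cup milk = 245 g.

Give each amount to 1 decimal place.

cake flour: 141.5 tbsp; chocolate chips: 155.9 g; honey: 990.0 mL; milk: 0.6 kg; vegetable oil: 1320.0 mL

Scaling factor: 44/12 = 11/3.
cake flour: 275 g × 11/3 ÷ 114 g/cup × 16 tbsp/cup ≈ 141.5 tbsp
chocolate chips: 1.5 oz × 11/3 × 28.35 g/oz ≈ 155.9 g
honey: (1 cup + 2 tbsp = 1.125 cup) × 11/3 × 240 mL/cup = 990.0 mL
milk: 2/3 cup × 11/3 × 245 g/cup ÷ 1000 g/kg ≈ 0.6 kg
vegetable oil: (1 cup + 8 tbsp = 1.5 cup) × 11/3 × 240 mL/cup = 1320.0 mL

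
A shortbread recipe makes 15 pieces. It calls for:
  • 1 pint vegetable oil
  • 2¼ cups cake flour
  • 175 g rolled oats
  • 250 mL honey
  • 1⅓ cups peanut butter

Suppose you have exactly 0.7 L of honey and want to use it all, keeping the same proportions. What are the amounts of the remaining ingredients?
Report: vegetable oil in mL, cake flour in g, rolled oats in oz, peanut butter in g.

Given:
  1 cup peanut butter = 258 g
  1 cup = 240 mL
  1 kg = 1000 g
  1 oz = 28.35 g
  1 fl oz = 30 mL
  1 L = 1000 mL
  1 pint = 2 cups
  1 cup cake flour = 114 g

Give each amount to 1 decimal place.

The original recipe has 0.25 L of honey, so the scaling factor is 0.7 ÷ 0.25 = 14/5 = 2.8.
vegetable oil: 1 pint × 14/5 × 2 cup/pint × 240 mL/cup = 1344.0 mL
cake flour: 2.25 cup × 14/5 × 114 g/cup = 718.2 g
rolled oats: 175 g × 14/5 ÷ 28.35 g/oz ≈ 17.3 oz
peanut butter: 4/3 cup × 14/5 × 258 g/cup = 963.2 g

vegetable oil: 1344.0 mL; cake flour: 718.2 g; rolled oats: 17.3 oz; peanut butter: 963.2 g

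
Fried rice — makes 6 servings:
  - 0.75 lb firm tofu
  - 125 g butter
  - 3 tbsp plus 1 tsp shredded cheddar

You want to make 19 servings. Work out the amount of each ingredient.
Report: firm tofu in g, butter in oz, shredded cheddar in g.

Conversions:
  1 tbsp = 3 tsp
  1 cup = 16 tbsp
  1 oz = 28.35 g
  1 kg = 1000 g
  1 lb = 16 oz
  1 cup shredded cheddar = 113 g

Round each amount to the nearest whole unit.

firm tofu: 1077 g; butter: 14 oz; shredded cheddar: 75 g

Scaling factor: 19/6.
firm tofu: 0.75 lb × 19/6 × 16 oz/lb × 28.35 g/oz ≈ 1077 g
butter: 125 g × 19/6 ÷ 28.35 g/oz ≈ 14 oz
shredded cheddar: (3 tbsp + 1 tsp = 10/3 tbsp) × 19/6 ÷ 16 tbsp/cup × 113 g/cup ≈ 75 g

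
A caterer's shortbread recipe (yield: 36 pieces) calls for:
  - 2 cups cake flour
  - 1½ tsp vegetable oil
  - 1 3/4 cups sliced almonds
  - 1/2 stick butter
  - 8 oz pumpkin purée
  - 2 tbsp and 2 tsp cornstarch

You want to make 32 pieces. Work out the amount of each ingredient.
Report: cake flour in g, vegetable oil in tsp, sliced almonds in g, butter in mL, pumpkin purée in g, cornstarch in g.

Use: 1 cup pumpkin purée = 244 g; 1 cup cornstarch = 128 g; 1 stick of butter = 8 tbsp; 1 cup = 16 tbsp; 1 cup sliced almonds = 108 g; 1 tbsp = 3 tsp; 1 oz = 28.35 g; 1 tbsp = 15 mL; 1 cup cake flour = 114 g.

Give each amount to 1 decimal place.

cake flour: 202.7 g; vegetable oil: 1.3 tsp; sliced almonds: 168.0 g; butter: 53.3 mL; pumpkin purée: 201.6 g; cornstarch: 19.0 g

Scaling factor: 32/36 = 8/9.
cake flour: 2 cup × 8/9 × 114 g/cup ≈ 202.7 g
vegetable oil: 1.5 tsp × 8/9 ≈ 1.3 tsp
sliced almonds: 1.75 cup × 8/9 × 108 g/cup = 168.0 g
butter: 0.5 stick × 8/9 × 8 tbsp/stick × 15 mL/tbsp ≈ 53.3 mL
pumpkin purée: 8 oz × 8/9 × 28.35 g/oz = 201.6 g
cornstarch: (2 tbsp + 2 tsp = 8/3 tbsp) × 8/9 ÷ 16 tbsp/cup × 128 g/cup ≈ 19.0 g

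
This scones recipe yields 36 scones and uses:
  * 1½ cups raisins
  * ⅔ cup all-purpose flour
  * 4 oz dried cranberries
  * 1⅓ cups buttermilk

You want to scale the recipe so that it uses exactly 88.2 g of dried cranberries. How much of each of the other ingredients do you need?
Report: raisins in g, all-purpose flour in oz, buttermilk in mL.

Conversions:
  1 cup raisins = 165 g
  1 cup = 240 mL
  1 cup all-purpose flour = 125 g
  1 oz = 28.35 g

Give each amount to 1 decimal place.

The original recipe has 113.4 g of dried cranberries, so the scaling factor is 88.2 ÷ 113.4 = 7/9.
raisins: 1.5 cup × 7/9 × 165 g/cup = 192.5 g
all-purpose flour: 2/3 cup × 7/9 × 125 g/cup ÷ 28.35 g/oz ≈ 2.3 oz
buttermilk: 4/3 cup × 7/9 × 240 mL/cup ≈ 248.9 mL

raisins: 192.5 g; all-purpose flour: 2.3 oz; buttermilk: 248.9 mL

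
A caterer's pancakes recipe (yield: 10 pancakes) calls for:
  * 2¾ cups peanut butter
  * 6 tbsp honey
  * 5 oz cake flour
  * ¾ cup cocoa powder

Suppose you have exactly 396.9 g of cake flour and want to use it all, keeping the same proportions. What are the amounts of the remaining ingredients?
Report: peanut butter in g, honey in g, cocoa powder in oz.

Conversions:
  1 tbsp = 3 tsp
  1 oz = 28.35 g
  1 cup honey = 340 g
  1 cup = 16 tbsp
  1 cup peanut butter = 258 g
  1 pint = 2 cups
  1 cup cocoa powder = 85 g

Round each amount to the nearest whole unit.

The original recipe has 141.75 g of cake flour, so the scaling factor is 396.9 ÷ 141.75 = 14/5 = 2.8.
peanut butter: 2.75 cup × 14/5 × 258 g/cup ≈ 1987 g
honey: 6 tbsp × 14/5 ÷ 16 tbsp/cup × 340 g/cup = 357 g
cocoa powder: 0.75 cup × 14/5 × 85 g/cup ÷ 28.35 g/oz ≈ 6 oz

peanut butter: 1987 g; honey: 357 g; cocoa powder: 6 oz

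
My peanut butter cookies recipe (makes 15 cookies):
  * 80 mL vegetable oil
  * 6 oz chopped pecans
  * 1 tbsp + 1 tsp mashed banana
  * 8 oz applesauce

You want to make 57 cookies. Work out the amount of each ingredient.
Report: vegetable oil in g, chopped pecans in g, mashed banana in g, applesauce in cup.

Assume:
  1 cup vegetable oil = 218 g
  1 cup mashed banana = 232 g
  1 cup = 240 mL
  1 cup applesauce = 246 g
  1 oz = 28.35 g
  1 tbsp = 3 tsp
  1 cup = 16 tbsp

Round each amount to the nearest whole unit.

Scaling factor: 57/15 = 19/5 = 3.8.
vegetable oil: 80 mL × 19/5 ÷ 240 mL/cup × 218 g/cup ≈ 276 g
chopped pecans: 6 oz × 19/5 × 28.35 g/oz ≈ 646 g
mashed banana: (1 tbsp + 1 tsp = 4/3 tbsp) × 19/5 ÷ 16 tbsp/cup × 232 g/cup ≈ 73 g
applesauce: 8 oz × 19/5 × 28.35 g/oz ÷ 246 g/cup ≈ 4 cup

vegetable oil: 276 g; chopped pecans: 646 g; mashed banana: 73 g; applesauce: 4 cup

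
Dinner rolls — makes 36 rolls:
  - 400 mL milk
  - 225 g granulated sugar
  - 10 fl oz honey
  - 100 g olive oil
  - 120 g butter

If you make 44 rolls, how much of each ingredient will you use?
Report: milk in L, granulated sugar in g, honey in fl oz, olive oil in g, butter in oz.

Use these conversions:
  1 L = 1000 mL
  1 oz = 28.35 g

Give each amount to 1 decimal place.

milk: 0.5 L; granulated sugar: 275.0 g; honey: 12.2 fl oz; olive oil: 122.2 g; butter: 5.2 oz

Scaling factor: 44/36 = 11/9.
milk: 400 mL × 11/9 ÷ 1000 mL/L ≈ 0.5 L
granulated sugar: 225 g × 11/9 = 275.0 g
honey: 10 fl oz × 11/9 ≈ 12.2 fl oz
olive oil: 100 g × 11/9 ≈ 122.2 g
butter: 120 g × 11/9 ÷ 28.35 g/oz ≈ 5.2 oz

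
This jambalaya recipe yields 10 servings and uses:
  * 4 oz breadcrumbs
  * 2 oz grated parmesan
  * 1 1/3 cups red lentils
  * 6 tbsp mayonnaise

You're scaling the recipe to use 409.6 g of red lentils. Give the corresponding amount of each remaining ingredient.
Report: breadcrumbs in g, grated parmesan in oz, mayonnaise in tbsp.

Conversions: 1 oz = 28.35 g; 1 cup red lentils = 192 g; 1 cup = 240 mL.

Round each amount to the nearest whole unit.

breadcrumbs: 181 g; grated parmesan: 3 oz; mayonnaise: 10 tbsp

The original recipe has 256 g of red lentils, so the scaling factor is 409.6 ÷ 256 = 8/5 = 1.6.
breadcrumbs: 4 oz × 8/5 × 28.35 g/oz ≈ 181 g
grated parmesan: 2 oz × 8/5 ≈ 3 oz
mayonnaise: 6 tbsp × 8/5 ≈ 10 tbsp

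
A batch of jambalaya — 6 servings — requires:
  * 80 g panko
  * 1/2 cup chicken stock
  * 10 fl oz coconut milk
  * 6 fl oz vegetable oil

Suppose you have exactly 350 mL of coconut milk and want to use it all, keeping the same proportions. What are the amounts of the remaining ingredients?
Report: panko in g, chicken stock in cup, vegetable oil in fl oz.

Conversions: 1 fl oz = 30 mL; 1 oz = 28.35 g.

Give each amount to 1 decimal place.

panko: 93.3 g; chicken stock: 0.6 cup; vegetable oil: 7.0 fl oz

The original recipe has 300 mL of coconut milk, so the scaling factor is 350 ÷ 300 = 7/6.
panko: 80 g × 7/6 ≈ 93.3 g
chicken stock: 0.5 cup × 7/6 ≈ 0.6 cup
vegetable oil: 6 fl oz × 7/6 = 7.0 fl oz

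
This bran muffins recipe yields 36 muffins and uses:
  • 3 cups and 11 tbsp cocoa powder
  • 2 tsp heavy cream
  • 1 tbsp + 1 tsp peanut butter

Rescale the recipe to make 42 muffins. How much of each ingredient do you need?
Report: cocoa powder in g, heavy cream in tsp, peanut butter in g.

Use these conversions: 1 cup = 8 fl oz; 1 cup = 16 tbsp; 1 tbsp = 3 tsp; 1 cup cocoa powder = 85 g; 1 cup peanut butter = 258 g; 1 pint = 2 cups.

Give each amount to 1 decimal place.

cocoa powder: 365.7 g; heavy cream: 2.3 tsp; peanut butter: 25.1 g

Scaling factor: 42/36 = 7/6.
cocoa powder: (3 cup + 11 tbsp = 3.6875 cup) × 7/6 × 85 g/cup ≈ 365.7 g
heavy cream: 2 tsp × 7/6 ≈ 2.3 tsp
peanut butter: (1 tbsp + 1 tsp = 4/3 tbsp) × 7/6 ÷ 16 tbsp/cup × 258 g/cup ≈ 25.1 g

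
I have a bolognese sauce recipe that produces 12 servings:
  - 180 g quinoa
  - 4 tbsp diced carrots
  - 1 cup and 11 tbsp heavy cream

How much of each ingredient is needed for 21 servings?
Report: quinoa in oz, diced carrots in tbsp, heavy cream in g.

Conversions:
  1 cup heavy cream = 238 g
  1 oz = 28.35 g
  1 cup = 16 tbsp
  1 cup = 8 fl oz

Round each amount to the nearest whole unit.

quinoa: 11 oz; diced carrots: 7 tbsp; heavy cream: 703 g

Scaling factor: 21/12 = 7/4 = 1.75.
quinoa: 180 g × 7/4 ÷ 28.35 g/oz ≈ 11 oz
diced carrots: 4 tbsp × 7/4 = 7 tbsp
heavy cream: (1 cup + 11 tbsp = 1.6875 cup) × 7/4 × 238 g/cup ≈ 703 g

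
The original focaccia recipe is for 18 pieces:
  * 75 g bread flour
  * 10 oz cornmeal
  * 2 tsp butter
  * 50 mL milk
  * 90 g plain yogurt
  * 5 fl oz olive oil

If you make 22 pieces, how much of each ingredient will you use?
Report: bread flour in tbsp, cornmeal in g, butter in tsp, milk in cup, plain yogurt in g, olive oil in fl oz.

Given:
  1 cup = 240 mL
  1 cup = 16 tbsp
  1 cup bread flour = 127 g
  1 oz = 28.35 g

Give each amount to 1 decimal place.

Scaling factor: 22/18 = 11/9.
bread flour: 75 g × 11/9 ÷ 127 g/cup × 16 tbsp/cup ≈ 11.5 tbsp
cornmeal: 10 oz × 11/9 × 28.35 g/oz = 346.5 g
butter: 2 tsp × 11/9 ≈ 2.4 tsp
milk: 50 mL × 11/9 ÷ 240 mL/cup ≈ 0.3 cup
plain yogurt: 90 g × 11/9 = 110.0 g
olive oil: 5 fl oz × 11/9 ≈ 6.1 fl oz

bread flour: 11.5 tbsp; cornmeal: 346.5 g; butter: 2.4 tsp; milk: 0.3 cup; plain yogurt: 110.0 g; olive oil: 6.1 fl oz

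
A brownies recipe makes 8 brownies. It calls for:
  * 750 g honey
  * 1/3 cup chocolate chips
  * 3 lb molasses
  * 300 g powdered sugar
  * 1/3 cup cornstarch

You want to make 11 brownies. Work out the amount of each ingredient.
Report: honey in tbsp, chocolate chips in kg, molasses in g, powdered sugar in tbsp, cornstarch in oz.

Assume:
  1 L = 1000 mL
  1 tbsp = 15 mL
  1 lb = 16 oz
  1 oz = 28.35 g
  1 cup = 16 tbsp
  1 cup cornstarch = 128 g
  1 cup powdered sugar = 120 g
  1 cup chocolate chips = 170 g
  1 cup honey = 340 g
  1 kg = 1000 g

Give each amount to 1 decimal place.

honey: 48.5 tbsp; chocolate chips: 0.1 kg; molasses: 1871.1 g; powdered sugar: 55.0 tbsp; cornstarch: 2.1 oz

Scaling factor: 11/8 = 1.375.
honey: 750 g × 11/8 ÷ 340 g/cup × 16 tbsp/cup ≈ 48.5 tbsp
chocolate chips: 1/3 cup × 11/8 × 170 g/cup ÷ 1000 g/kg ≈ 0.1 kg
molasses: 3 lb × 11/8 × 16 oz/lb × 28.35 g/oz = 1871.1 g
powdered sugar: 300 g × 11/8 ÷ 120 g/cup × 16 tbsp/cup = 55.0 tbsp
cornstarch: 1/3 cup × 11/8 × 128 g/cup ÷ 28.35 g/oz ≈ 2.1 oz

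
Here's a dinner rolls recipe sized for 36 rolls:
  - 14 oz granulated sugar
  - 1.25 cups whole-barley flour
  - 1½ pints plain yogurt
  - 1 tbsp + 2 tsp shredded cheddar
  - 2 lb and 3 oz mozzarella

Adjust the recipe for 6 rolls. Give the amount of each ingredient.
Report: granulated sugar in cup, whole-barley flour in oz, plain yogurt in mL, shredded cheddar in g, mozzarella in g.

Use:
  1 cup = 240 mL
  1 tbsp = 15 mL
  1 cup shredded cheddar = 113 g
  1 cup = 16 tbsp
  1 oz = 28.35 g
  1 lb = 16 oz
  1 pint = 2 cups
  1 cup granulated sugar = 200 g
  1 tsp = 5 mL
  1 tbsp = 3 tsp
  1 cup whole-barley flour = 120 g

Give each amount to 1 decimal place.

granulated sugar: 0.3 cup; whole-barley flour: 0.9 oz; plain yogurt: 120.0 mL; shredded cheddar: 2.0 g; mozzarella: 165.4 g

Scaling factor: 6/36 = 1/6.
granulated sugar: 14 oz × 1/6 × 28.35 g/oz ÷ 200 g/cup ≈ 0.3 cup
whole-barley flour: 1.25 cup × 1/6 × 120 g/cup ÷ 28.35 g/oz ≈ 0.9 oz
plain yogurt: 1.5 pint × 1/6 × 2 cup/pint × 240 mL/cup = 120.0 mL
shredded cheddar: (1 tbsp + 2 tsp = 5/3 tbsp) × 1/6 ÷ 16 tbsp/cup × 113 g/cup ≈ 2.0 g
mozzarella: (2 lb + 3 oz = 2.1875 lb) × 1/6 × 16 oz/lb × 28.35 g/oz ≈ 165.4 g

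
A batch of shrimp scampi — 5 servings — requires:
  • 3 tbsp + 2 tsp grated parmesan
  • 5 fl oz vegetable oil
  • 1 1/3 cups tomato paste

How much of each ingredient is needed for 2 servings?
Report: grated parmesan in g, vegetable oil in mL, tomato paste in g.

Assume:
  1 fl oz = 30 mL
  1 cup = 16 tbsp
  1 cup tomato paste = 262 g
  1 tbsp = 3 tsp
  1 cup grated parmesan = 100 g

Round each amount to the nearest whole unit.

grated parmesan: 9 g; vegetable oil: 60 mL; tomato paste: 140 g

Scaling factor: 2/5 = 0.4.
grated parmesan: (3 tbsp + 2 tsp = 11/3 tbsp) × 2/5 ÷ 16 tbsp/cup × 100 g/cup ≈ 9 g
vegetable oil: 5 fl oz × 2/5 × 30 mL/fl oz = 60 mL
tomato paste: 4/3 cup × 2/5 × 262 g/cup ≈ 140 g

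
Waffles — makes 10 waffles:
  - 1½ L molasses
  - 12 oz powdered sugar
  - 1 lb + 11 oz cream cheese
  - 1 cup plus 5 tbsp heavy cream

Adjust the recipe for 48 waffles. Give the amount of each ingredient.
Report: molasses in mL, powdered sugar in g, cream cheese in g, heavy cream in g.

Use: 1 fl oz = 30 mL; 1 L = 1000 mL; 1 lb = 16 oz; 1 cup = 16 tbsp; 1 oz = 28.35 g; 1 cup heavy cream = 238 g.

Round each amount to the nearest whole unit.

Scaling factor: 48/10 = 24/5 = 4.8.
molasses: 1.5 L × 24/5 × 1000 mL/L = 7200 mL
powdered sugar: 12 oz × 24/5 × 28.35 g/oz ≈ 1633 g
cream cheese: (1 lb + 11 oz = 1.6875 lb) × 24/5 × 16 oz/lb × 28.35 g/oz ≈ 3674 g
heavy cream: (1 cup + 5 tbsp = 1.3125 cup) × 24/5 × 238 g/cup ≈ 1499 g

molasses: 7200 mL; powdered sugar: 1633 g; cream cheese: 3674 g; heavy cream: 1499 g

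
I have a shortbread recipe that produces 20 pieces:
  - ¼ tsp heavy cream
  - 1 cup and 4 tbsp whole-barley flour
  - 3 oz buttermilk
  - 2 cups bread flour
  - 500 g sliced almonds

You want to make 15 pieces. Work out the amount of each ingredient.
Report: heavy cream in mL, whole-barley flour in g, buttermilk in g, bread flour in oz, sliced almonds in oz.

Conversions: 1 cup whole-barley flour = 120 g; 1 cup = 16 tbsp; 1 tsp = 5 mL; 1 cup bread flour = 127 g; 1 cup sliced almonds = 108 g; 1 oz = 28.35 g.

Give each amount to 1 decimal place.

Scaling factor: 15/20 = 3/4 = 0.75.
heavy cream: 0.25 tsp × 3/4 × 5 mL/tsp ≈ 0.9 mL
whole-barley flour: (1 cup + 4 tbsp = 1.25 cup) × 3/4 × 120 g/cup = 112.5 g
buttermilk: 3 oz × 3/4 × 28.35 g/oz ≈ 63.8 g
bread flour: 2 cup × 3/4 × 127 g/cup ÷ 28.35 g/oz ≈ 6.7 oz
sliced almonds: 500 g × 3/4 ÷ 28.35 g/oz ≈ 13.2 oz

heavy cream: 0.9 mL; whole-barley flour: 112.5 g; buttermilk: 63.8 g; bread flour: 6.7 oz; sliced almonds: 13.2 oz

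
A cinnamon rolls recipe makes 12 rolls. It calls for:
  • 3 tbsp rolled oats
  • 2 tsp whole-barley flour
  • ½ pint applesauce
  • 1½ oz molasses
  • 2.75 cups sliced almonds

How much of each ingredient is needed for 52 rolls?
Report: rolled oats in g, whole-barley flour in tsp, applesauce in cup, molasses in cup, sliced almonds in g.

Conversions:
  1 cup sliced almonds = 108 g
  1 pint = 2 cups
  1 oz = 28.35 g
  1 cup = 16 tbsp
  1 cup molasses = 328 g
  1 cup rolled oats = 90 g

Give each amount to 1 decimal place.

Scaling factor: 52/12 = 13/3.
rolled oats: 3 tbsp × 13/3 ÷ 16 tbsp/cup × 90 g/cup ≈ 73.1 g
whole-barley flour: 2 tsp × 13/3 ≈ 8.7 tsp
applesauce: 0.5 pint × 13/3 × 2 cup/pint ≈ 4.3 cup
molasses: 1.5 oz × 13/3 × 28.35 g/oz ÷ 328 g/cup ≈ 0.6 cup
sliced almonds: 2.75 cup × 13/3 × 108 g/cup = 1287.0 g

rolled oats: 73.1 g; whole-barley flour: 8.7 tsp; applesauce: 4.3 cup; molasses: 0.6 cup; sliced almonds: 1287.0 g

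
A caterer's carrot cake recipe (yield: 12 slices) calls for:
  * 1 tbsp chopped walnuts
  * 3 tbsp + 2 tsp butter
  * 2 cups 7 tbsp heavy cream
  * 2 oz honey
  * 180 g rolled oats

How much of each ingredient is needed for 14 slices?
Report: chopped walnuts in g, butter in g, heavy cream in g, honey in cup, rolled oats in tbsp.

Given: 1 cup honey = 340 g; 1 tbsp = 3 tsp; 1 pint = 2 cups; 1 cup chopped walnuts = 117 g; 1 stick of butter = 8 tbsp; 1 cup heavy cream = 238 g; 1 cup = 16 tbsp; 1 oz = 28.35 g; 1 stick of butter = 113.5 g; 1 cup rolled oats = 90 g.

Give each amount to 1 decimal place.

Scaling factor: 14/12 = 7/6.
chopped walnuts: 1 tbsp × 7/6 ÷ 16 tbsp/cup × 117 g/cup ≈ 8.5 g
butter: (3 tbsp + 2 tsp = 11/3 tbsp) × 7/6 ÷ 8 tbsp/stick × 113.5 g/stick ≈ 60.7 g
heavy cream: (2 cup + 7 tbsp = 2.4375 cup) × 7/6 × 238 g/cup ≈ 676.8 g
honey: 2 oz × 7/6 × 28.35 g/oz ÷ 340 g/cup ≈ 0.2 cup
rolled oats: 180 g × 7/6 ÷ 90 g/cup × 16 tbsp/cup ≈ 37.3 tbsp

chopped walnuts: 8.5 g; butter: 60.7 g; heavy cream: 676.8 g; honey: 0.2 cup; rolled oats: 37.3 tbsp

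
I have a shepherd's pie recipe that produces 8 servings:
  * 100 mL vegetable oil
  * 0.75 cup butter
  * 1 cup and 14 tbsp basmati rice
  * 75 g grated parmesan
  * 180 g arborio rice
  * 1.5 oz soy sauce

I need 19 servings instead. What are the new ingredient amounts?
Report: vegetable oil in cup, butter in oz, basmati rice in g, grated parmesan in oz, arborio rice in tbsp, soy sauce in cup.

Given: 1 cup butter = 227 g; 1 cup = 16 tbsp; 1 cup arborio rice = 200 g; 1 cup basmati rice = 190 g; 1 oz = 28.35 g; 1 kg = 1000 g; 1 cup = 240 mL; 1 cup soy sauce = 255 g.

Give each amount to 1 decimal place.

vegetable oil: 1.0 cup; butter: 14.3 oz; basmati rice: 846.1 g; grated parmesan: 6.3 oz; arborio rice: 34.2 tbsp; soy sauce: 0.4 cup

Scaling factor: 19/8 = 2.375.
vegetable oil: 100 mL × 19/8 ÷ 240 mL/cup ≈ 1.0 cup
butter: 0.75 cup × 19/8 × 227 g/cup ÷ 28.35 g/oz ≈ 14.3 oz
basmati rice: (1 cup + 14 tbsp = 1.875 cup) × 19/8 × 190 g/cup ≈ 846.1 g
grated parmesan: 75 g × 19/8 ÷ 28.35 g/oz ≈ 6.3 oz
arborio rice: 180 g × 19/8 ÷ 200 g/cup × 16 tbsp/cup = 34.2 tbsp
soy sauce: 1.5 oz × 19/8 × 28.35 g/oz ÷ 255 g/cup ≈ 0.4 cup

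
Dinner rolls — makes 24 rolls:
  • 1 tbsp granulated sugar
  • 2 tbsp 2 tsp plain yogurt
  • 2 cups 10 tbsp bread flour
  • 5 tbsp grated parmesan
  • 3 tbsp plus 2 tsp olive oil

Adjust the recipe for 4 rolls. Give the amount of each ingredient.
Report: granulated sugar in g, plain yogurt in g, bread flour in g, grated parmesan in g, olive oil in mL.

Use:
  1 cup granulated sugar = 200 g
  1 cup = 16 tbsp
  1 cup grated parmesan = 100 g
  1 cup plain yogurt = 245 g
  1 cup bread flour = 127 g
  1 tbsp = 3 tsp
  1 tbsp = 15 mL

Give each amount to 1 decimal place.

granulated sugar: 2.1 g; plain yogurt: 6.8 g; bread flour: 55.6 g; grated parmesan: 5.2 g; olive oil: 9.2 mL

Scaling factor: 4/24 = 1/6.
granulated sugar: 1 tbsp × 1/6 ÷ 16 tbsp/cup × 200 g/cup ≈ 2.1 g
plain yogurt: (2 tbsp + 2 tsp = 8/3 tbsp) × 1/6 ÷ 16 tbsp/cup × 245 g/cup ≈ 6.8 g
bread flour: (2 cup + 10 tbsp = 2.625 cup) × 1/6 × 127 g/cup ≈ 55.6 g
grated parmesan: 5 tbsp × 1/6 ÷ 16 tbsp/cup × 100 g/cup ≈ 5.2 g
olive oil: (3 tbsp + 2 tsp = 11/3 tbsp) × 1/6 × 15 mL/tbsp ≈ 9.2 mL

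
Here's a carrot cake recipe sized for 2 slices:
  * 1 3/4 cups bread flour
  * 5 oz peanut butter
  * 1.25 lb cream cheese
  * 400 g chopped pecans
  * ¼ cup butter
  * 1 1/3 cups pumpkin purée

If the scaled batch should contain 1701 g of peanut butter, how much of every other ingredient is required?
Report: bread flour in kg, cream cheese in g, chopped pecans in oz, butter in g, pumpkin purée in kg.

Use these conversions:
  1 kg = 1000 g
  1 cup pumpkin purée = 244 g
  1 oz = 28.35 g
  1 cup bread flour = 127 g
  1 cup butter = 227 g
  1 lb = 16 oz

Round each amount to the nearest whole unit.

bread flour: 3 kg; cream cheese: 6804 g; chopped pecans: 169 oz; butter: 681 g; pumpkin purée: 4 kg

The original recipe has 141.75 g of peanut butter, so the scaling factor is 1701 ÷ 141.75 = 12.
bread flour: 1.75 cup × 12 × 127 g/cup ÷ 1000 g/kg ≈ 3 kg
cream cheese: 1.25 lb × 12 × 16 oz/lb × 28.35 g/oz = 6804 g
chopped pecans: 400 g × 12 ÷ 28.35 g/oz ≈ 169 oz
butter: 0.25 cup × 12 × 227 g/cup = 681 g
pumpkin purée: 4/3 cup × 12 × 244 g/cup ÷ 1000 g/kg ≈ 4 kg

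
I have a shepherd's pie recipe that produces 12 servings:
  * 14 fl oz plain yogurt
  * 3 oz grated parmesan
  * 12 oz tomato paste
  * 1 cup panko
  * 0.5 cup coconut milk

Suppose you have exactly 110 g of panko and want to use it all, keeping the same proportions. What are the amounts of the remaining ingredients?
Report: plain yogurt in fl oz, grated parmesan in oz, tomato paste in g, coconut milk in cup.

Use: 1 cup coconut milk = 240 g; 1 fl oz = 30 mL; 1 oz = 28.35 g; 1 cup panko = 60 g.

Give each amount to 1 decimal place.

plain yogurt: 25.7 fl oz; grated parmesan: 5.5 oz; tomato paste: 623.7 g; coconut milk: 0.9 cup

The original recipe has 60 g of panko, so the scaling factor is 110 ÷ 60 = 11/6.
plain yogurt: 14 fl oz × 11/6 ≈ 25.7 fl oz
grated parmesan: 3 oz × 11/6 = 5.5 oz
tomato paste: 12 oz × 11/6 × 28.35 g/oz = 623.7 g
coconut milk: 0.5 cup × 11/6 ≈ 0.9 cup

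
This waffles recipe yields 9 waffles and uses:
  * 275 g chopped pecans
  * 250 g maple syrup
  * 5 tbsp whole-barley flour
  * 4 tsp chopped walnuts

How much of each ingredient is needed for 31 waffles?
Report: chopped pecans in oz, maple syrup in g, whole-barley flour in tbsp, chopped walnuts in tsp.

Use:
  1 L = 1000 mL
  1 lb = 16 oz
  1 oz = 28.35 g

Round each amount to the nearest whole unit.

chopped pecans: 33 oz; maple syrup: 861 g; whole-barley flour: 17 tbsp; chopped walnuts: 14 tsp

Scaling factor: 31/9.
chopped pecans: 275 g × 31/9 ÷ 28.35 g/oz ≈ 33 oz
maple syrup: 250 g × 31/9 ≈ 861 g
whole-barley flour: 5 tbsp × 31/9 ≈ 17 tbsp
chopped walnuts: 4 tsp × 31/9 ≈ 14 tsp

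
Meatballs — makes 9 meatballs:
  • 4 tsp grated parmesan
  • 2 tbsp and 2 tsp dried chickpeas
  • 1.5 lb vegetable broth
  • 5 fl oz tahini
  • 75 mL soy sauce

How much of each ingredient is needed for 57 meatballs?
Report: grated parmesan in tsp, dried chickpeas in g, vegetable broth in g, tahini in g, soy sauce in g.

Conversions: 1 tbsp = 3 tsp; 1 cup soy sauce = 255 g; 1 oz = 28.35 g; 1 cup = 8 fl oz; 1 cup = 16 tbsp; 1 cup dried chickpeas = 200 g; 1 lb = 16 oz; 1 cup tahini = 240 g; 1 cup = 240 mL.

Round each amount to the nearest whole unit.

Scaling factor: 57/9 = 19/3.
grated parmesan: 4 tsp × 19/3 ≈ 25 tsp
dried chickpeas: (2 tbsp + 2 tsp = 8/3 tbsp) × 19/3 ÷ 16 tbsp/cup × 200 g/cup ≈ 211 g
vegetable broth: 1.5 lb × 19/3 × 16 oz/lb × 28.35 g/oz ≈ 4309 g
tahini: 5 fl oz × 19/3 ÷ 8 fl oz/cup × 240 g/cup = 950 g
soy sauce: 75 mL × 19/3 ÷ 240 mL/cup × 255 g/cup ≈ 505 g

grated parmesan: 25 tsp; dried chickpeas: 211 g; vegetable broth: 4309 g; tahini: 950 g; soy sauce: 505 g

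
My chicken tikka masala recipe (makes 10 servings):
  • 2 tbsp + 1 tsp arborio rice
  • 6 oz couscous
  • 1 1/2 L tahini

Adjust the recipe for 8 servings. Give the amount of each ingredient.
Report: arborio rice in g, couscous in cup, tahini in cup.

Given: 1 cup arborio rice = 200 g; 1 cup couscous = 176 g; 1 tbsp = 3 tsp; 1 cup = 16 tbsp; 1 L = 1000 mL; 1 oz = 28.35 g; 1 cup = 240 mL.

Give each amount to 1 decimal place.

arborio rice: 23.3 g; couscous: 0.8 cup; tahini: 5.0 cup

Scaling factor: 8/10 = 4/5 = 0.8.
arborio rice: (2 tbsp + 1 tsp = 7/3 tbsp) × 4/5 ÷ 16 tbsp/cup × 200 g/cup ≈ 23.3 g
couscous: 6 oz × 4/5 × 28.35 g/oz ÷ 176 g/cup ≈ 0.8 cup
tahini: 1.5 L × 4/5 × 1000 mL/L ÷ 240 mL/cup = 5.0 cup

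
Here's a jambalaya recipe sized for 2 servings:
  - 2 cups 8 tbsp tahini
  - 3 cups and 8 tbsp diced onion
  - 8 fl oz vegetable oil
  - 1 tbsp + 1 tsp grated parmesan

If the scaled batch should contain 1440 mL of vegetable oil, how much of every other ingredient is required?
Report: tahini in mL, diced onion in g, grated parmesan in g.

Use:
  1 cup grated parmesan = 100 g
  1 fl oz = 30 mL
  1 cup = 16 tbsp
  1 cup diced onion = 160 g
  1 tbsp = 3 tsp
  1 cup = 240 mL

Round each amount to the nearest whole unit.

The original recipe has 240 mL of vegetable oil, so the scaling factor is 1440 ÷ 240 = 6.
tahini: (2 cup + 8 tbsp = 2.5 cup) × 6 × 240 mL/cup = 3600 mL
diced onion: (3 cup + 8 tbsp = 3.5 cup) × 6 × 160 g/cup = 3360 g
grated parmesan: (1 tbsp + 1 tsp = 4/3 tbsp) × 6 ÷ 16 tbsp/cup × 100 g/cup = 50 g

tahini: 3600 mL; diced onion: 3360 g; grated parmesan: 50 g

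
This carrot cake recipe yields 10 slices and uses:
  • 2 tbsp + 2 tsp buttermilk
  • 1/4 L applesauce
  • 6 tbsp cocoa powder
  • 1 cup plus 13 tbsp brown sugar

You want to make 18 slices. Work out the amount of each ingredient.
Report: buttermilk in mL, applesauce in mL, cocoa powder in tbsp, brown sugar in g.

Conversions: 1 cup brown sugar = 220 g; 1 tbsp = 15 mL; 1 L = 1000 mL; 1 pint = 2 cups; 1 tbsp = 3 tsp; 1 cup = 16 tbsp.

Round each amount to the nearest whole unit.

Scaling factor: 18/10 = 9/5 = 1.8.
buttermilk: (2 tbsp + 2 tsp = 8/3 tbsp) × 9/5 × 15 mL/tbsp = 72 mL
applesauce: 0.25 L × 9/5 × 1000 mL/L = 450 mL
cocoa powder: 6 tbsp × 9/5 ≈ 11 tbsp
brown sugar: (1 cup + 13 tbsp = 1.8125 cup) × 9/5 × 220 g/cup ≈ 718 g

buttermilk: 72 mL; applesauce: 450 mL; cocoa powder: 11 tbsp; brown sugar: 718 g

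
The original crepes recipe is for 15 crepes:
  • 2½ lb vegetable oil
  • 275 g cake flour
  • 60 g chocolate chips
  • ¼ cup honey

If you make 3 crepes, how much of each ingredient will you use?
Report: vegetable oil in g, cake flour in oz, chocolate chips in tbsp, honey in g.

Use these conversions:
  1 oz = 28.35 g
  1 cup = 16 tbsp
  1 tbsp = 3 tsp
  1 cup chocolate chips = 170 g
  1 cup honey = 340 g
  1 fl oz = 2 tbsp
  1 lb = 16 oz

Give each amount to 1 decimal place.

Scaling factor: 3/15 = 1/5 = 0.2.
vegetable oil: 2.5 lb × 1/5 × 16 oz/lb × 28.35 g/oz = 226.8 g
cake flour: 275 g × 1/5 ÷ 28.35 g/oz ≈ 1.9 oz
chocolate chips: 60 g × 1/5 ÷ 170 g/cup × 16 tbsp/cup ≈ 1.1 tbsp
honey: 0.25 cup × 1/5 × 340 g/cup = 17.0 g

vegetable oil: 226.8 g; cake flour: 1.9 oz; chocolate chips: 1.1 tbsp; honey: 17.0 g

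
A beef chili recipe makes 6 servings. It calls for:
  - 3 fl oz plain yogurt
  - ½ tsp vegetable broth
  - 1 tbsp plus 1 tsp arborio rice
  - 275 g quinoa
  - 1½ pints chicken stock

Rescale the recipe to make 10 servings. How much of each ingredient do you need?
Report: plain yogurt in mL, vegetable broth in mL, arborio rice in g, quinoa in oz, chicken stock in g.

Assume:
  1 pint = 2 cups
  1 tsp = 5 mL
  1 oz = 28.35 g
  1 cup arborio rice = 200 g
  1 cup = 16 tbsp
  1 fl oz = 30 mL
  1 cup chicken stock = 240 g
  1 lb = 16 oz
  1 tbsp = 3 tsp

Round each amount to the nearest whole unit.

plain yogurt: 150 mL; vegetable broth: 4 mL; arborio rice: 28 g; quinoa: 16 oz; chicken stock: 1200 g

Scaling factor: 10/6 = 5/3.
plain yogurt: 3 fl oz × 5/3 × 30 mL/fl oz = 150 mL
vegetable broth: 0.5 tsp × 5/3 × 5 mL/tsp ≈ 4 mL
arborio rice: (1 tbsp + 1 tsp = 4/3 tbsp) × 5/3 ÷ 16 tbsp/cup × 200 g/cup ≈ 28 g
quinoa: 275 g × 5/3 ÷ 28.35 g/oz ≈ 16 oz
chicken stock: 1.5 pint × 5/3 × 2 cup/pint × 240 g/cup = 1200 g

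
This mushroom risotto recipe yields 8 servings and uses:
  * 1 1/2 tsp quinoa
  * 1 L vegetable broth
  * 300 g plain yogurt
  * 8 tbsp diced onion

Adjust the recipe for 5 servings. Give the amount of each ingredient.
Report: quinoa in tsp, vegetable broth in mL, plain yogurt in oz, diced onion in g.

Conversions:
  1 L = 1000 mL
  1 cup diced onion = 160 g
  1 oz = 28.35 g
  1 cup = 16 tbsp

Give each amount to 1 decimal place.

Scaling factor: 5/8 = 0.625.
quinoa: 1.5 tsp × 5/8 ≈ 0.9 tsp
vegetable broth: 1 L × 5/8 × 1000 mL/L = 625.0 mL
plain yogurt: 300 g × 5/8 ÷ 28.35 g/oz ≈ 6.6 oz
diced onion: 8 tbsp × 5/8 ÷ 16 tbsp/cup × 160 g/cup = 50.0 g

quinoa: 0.9 tsp; vegetable broth: 625.0 mL; plain yogurt: 6.6 oz; diced onion: 50.0 g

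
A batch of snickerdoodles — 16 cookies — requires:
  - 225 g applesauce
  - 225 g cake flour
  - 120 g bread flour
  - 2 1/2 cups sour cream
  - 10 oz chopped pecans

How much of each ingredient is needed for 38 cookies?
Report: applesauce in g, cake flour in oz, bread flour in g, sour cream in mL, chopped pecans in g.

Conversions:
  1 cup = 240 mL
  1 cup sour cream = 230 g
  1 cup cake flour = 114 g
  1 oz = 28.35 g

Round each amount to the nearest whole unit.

Scaling factor: 38/16 = 19/8 = 2.375.
applesauce: 225 g × 19/8 ≈ 534 g
cake flour: 225 g × 19/8 ÷ 28.35 g/oz ≈ 19 oz
bread flour: 120 g × 19/8 = 285 g
sour cream: 2.5 cup × 19/8 × 240 mL/cup = 1425 mL
chopped pecans: 10 oz × 19/8 × 28.35 g/oz ≈ 673 g

applesauce: 534 g; cake flour: 19 oz; bread flour: 285 g; sour cream: 1425 mL; chopped pecans: 673 g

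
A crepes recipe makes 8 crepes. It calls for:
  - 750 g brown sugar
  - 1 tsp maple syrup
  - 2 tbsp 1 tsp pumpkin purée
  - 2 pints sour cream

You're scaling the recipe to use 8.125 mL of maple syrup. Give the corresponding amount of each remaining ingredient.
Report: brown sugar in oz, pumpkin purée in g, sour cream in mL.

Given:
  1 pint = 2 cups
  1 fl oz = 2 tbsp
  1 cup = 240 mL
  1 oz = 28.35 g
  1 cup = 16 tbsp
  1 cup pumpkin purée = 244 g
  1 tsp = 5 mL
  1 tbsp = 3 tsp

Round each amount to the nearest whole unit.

brown sugar: 43 oz; pumpkin purée: 58 g; sour cream: 1560 mL

The original recipe has 5 mL of maple syrup, so the scaling factor is 8.125 ÷ 5 = 13/8 = 1.625.
brown sugar: 750 g × 13/8 ÷ 28.35 g/oz ≈ 43 oz
pumpkin purée: (2 tbsp + 1 tsp = 7/3 tbsp) × 13/8 ÷ 16 tbsp/cup × 244 g/cup ≈ 58 g
sour cream: 2 pint × 13/8 × 2 cup/pint × 240 mL/cup = 1560 mL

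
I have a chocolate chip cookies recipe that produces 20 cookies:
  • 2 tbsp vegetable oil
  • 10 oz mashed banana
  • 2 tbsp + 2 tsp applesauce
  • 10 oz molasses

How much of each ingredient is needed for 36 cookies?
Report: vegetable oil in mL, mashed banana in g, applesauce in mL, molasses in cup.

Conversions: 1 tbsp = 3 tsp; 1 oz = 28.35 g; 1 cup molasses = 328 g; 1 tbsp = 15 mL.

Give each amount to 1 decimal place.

Scaling factor: 36/20 = 9/5 = 1.8.
vegetable oil: 2 tbsp × 9/5 × 15 mL/tbsp = 54.0 mL
mashed banana: 10 oz × 9/5 × 28.35 g/oz = 510.3 g
applesauce: (2 tbsp + 2 tsp = 8/3 tbsp) × 9/5 × 15 mL/tbsp = 72.0 mL
molasses: 10 oz × 9/5 × 28.35 g/oz ÷ 328 g/cup ≈ 1.6 cup

vegetable oil: 54.0 mL; mashed banana: 510.3 g; applesauce: 72.0 mL; molasses: 1.6 cup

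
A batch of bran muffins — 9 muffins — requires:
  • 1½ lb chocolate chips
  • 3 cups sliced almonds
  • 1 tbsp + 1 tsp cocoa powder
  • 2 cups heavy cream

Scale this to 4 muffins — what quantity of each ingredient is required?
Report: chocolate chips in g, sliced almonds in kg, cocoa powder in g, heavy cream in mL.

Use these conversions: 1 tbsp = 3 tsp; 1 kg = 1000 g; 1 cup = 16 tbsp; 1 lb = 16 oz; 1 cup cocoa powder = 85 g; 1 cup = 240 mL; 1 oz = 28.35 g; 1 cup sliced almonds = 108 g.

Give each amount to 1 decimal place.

Scaling factor: 4/9.
chocolate chips: 1.5 lb × 4/9 × 16 oz/lb × 28.35 g/oz = 302.4 g
sliced almonds: 3 cup × 4/9 × 108 g/cup ÷ 1000 g/kg ≈ 0.1 kg
cocoa powder: (1 tbsp + 1 tsp = 4/3 tbsp) × 4/9 ÷ 16 tbsp/cup × 85 g/cup ≈ 3.1 g
heavy cream: 2 cup × 4/9 × 240 mL/cup ≈ 213.3 mL

chocolate chips: 302.4 g; sliced almonds: 0.1 kg; cocoa powder: 3.1 g; heavy cream: 213.3 mL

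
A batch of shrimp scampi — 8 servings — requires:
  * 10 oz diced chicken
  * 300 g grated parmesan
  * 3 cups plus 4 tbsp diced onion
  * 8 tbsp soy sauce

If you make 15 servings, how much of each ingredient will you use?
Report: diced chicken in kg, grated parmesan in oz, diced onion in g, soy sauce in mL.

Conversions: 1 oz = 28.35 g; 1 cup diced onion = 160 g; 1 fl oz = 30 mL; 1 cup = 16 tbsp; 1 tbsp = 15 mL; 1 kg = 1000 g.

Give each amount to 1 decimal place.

diced chicken: 0.5 kg; grated parmesan: 19.8 oz; diced onion: 975.0 g; soy sauce: 225.0 mL

Scaling factor: 15/8 = 1.875.
diced chicken: 10 oz × 15/8 × 28.35 g/oz ÷ 1000 g/kg ≈ 0.5 kg
grated parmesan: 300 g × 15/8 ÷ 28.35 g/oz ≈ 19.8 oz
diced onion: (3 cup + 4 tbsp = 3.25 cup) × 15/8 × 160 g/cup = 975.0 g
soy sauce: 8 tbsp × 15/8 × 15 mL/tbsp = 225.0 mL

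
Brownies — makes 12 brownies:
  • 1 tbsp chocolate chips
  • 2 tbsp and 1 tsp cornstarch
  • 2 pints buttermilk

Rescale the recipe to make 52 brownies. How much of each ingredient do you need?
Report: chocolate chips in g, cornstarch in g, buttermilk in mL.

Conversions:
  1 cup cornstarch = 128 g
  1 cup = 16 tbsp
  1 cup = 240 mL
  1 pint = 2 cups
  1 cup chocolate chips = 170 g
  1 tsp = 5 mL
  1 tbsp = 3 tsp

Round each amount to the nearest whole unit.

Scaling factor: 52/12 = 13/3.
chocolate chips: 1 tbsp × 13/3 ÷ 16 tbsp/cup × 170 g/cup ≈ 46 g
cornstarch: (2 tbsp + 1 tsp = 7/3 tbsp) × 13/3 ÷ 16 tbsp/cup × 128 g/cup ≈ 81 g
buttermilk: 2 pint × 13/3 × 2 cup/pint × 240 mL/cup = 4160 mL

chocolate chips: 46 g; cornstarch: 81 g; buttermilk: 4160 mL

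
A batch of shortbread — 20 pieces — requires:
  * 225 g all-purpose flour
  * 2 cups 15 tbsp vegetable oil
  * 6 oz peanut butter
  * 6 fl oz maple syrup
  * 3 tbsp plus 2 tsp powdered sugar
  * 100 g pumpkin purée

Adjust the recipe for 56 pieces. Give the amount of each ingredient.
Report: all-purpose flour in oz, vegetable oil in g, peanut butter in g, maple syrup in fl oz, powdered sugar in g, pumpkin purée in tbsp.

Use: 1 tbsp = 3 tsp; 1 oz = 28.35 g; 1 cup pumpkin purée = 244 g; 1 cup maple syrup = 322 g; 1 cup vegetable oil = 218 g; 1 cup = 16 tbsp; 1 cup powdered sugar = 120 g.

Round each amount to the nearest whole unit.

Scaling factor: 56/20 = 14/5 = 2.8.
all-purpose flour: 225 g × 14/5 ÷ 28.35 g/oz ≈ 22 oz
vegetable oil: (2 cup + 15 tbsp = 2.9375 cup) × 14/5 × 218 g/cup ≈ 1793 g
peanut butter: 6 oz × 14/5 × 28.35 g/oz ≈ 476 g
maple syrup: 6 fl oz × 14/5 ≈ 17 fl oz
powdered sugar: (3 tbsp + 2 tsp = 11/3 tbsp) × 14/5 ÷ 16 tbsp/cup × 120 g/cup = 77 g
pumpkin purée: 100 g × 14/5 ÷ 244 g/cup × 16 tbsp/cup ≈ 18 tbsp

all-purpose flour: 22 oz; vegetable oil: 1793 g; peanut butter: 476 g; maple syrup: 17 fl oz; powdered sugar: 77 g; pumpkin purée: 18 tbsp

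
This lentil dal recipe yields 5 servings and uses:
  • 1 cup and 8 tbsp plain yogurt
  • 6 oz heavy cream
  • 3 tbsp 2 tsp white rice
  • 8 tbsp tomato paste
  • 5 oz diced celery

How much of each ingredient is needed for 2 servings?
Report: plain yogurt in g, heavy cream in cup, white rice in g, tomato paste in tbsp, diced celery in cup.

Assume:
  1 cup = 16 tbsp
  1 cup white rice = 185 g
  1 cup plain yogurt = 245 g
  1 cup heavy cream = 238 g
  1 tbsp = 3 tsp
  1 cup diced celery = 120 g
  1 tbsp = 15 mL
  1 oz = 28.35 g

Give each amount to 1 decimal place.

plain yogurt: 147.0 g; heavy cream: 0.3 cup; white rice: 17.0 g; tomato paste: 3.2 tbsp; diced celery: 0.5 cup

Scaling factor: 2/5 = 0.4.
plain yogurt: (1 cup + 8 tbsp = 1.5 cup) × 2/5 × 245 g/cup = 147.0 g
heavy cream: 6 oz × 2/5 × 28.35 g/oz ÷ 238 g/cup ≈ 0.3 cup
white rice: (3 tbsp + 2 tsp = 11/3 tbsp) × 2/5 ÷ 16 tbsp/cup × 185 g/cup ≈ 17.0 g
tomato paste: 8 tbsp × 2/5 = 3.2 tbsp
diced celery: 5 oz × 2/5 × 28.35 g/oz ÷ 120 g/cup ≈ 0.5 cup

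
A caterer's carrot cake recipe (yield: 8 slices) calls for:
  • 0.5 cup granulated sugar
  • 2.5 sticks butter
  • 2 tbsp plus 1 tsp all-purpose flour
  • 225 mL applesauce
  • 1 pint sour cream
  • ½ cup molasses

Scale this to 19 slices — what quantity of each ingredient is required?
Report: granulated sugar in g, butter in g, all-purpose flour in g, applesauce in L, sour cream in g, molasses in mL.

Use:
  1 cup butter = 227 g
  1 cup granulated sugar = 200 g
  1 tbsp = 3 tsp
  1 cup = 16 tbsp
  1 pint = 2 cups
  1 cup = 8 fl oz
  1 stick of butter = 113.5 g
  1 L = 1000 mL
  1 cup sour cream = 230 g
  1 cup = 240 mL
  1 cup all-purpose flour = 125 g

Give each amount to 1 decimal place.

granulated sugar: 237.5 g; butter: 673.9 g; all-purpose flour: 43.3 g; applesauce: 0.5 L; sour cream: 1092.5 g; molasses: 285.0 mL

Scaling factor: 19/8 = 2.375.
granulated sugar: 0.5 cup × 19/8 × 200 g/cup = 237.5 g
butter: 2.5 stick × 19/8 × 113.5 g/stick ≈ 673.9 g
all-purpose flour: (2 tbsp + 1 tsp = 7/3 tbsp) × 19/8 ÷ 16 tbsp/cup × 125 g/cup ≈ 43.3 g
applesauce: 225 mL × 19/8 ÷ 1000 mL/L ≈ 0.5 L
sour cream: 1 pint × 19/8 × 2 cup/pint × 230 g/cup = 1092.5 g
molasses: 0.5 cup × 19/8 × 240 mL/cup = 285.0 mL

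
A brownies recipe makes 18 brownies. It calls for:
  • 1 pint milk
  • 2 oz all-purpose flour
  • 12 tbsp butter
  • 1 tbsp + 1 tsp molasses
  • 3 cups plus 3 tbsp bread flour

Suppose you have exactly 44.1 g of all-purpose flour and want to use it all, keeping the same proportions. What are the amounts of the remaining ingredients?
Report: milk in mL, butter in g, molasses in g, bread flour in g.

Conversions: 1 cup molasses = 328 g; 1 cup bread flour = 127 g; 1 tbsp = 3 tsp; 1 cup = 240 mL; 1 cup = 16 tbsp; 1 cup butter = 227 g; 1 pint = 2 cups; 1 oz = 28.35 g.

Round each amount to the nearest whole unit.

The original recipe has 56.7 g of all-purpose flour, so the scaling factor is 44.1 ÷ 56.7 = 7/9.
milk: 1 pint × 7/9 × 2 cup/pint × 240 mL/cup ≈ 373 mL
butter: 12 tbsp × 7/9 ÷ 16 tbsp/cup × 227 g/cup ≈ 132 g
molasses: (1 tbsp + 1 tsp = 4/3 tbsp) × 7/9 ÷ 16 tbsp/cup × 328 g/cup ≈ 21 g
bread flour: (3 cup + 3 tbsp = 3.1875 cup) × 7/9 × 127 g/cup ≈ 315 g

milk: 373 mL; butter: 132 g; molasses: 21 g; bread flour: 315 g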